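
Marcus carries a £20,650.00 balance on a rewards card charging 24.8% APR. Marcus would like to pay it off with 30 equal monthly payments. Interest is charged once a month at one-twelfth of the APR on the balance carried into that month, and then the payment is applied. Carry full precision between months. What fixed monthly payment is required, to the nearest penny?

£930.49

Monthly rate r = 24.8%/12 = 2.06667% = 0.0206667.
Level-payment amortization: P = B₀·r / (1 − (1+r)^(−n)) = 20650.00·0.0206667 / (1 − 1.02067^(−30)).
Denominator 1 − (1+r)^(−30) = 0.458645127.
P = 426.767 / 0.458645127 ≈ 930.49.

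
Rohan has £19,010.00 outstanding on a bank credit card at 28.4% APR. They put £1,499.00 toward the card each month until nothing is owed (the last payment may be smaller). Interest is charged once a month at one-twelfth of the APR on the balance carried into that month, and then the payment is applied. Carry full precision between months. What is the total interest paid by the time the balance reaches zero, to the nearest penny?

Monthly rate r = 28.4%/12 = 2.36667% = 0.0236667.
Payoff takes n = ⌈−ln(1 − rB₀/P)/ln(1+r)⌉ = ⌈15.257⌉ = 16 payments; the last is £388.14.
Total paid = 15·£1,499.00 + £388.14 = £22,873.14.
Total interest = total paid − principal = £22,873.14 − £19,010.00 = £3,863.14.

£3,863.14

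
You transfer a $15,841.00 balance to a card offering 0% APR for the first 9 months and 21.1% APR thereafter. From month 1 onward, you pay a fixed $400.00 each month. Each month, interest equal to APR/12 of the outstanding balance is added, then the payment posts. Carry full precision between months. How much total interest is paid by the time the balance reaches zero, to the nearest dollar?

$5,485

Promo months 1–9 at r₀ = 0%/12 = 0; months 10+ at r₁ = 21.1%/12 = 0.0175833.
After month 9 (no interest yet): B = $15,841.00 − 9·$400.00 = $12,241.00.
Then at r₁ with $400.00/mo: n₂ = −ln(1 − r₁·B/P)/ln(1+r₁) ≈ 44.31 → 45 more payments.
Total paid = 53·$400.00 + $125.82 = $21,325.82; interest = $21,325.82 − $15,841.00 = $5,484.82.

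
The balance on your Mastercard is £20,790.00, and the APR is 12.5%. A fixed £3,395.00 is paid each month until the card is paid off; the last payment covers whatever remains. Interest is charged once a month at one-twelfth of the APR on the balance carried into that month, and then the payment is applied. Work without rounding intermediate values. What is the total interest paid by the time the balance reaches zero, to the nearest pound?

£808

Monthly rate r = 12.5%/12 = 1.04167% = 0.0104167.
Payoff takes n = ⌈−ln(1 − rB₀/P)/ln(1+r)⌉ = ⌈6.361⌉ = 7 payments; the last is £1,228.46.
Total paid = 6·£3,395.00 + £1,228.46 = £21,598.46.
Total interest = total paid − principal = £21,598.46 − £20,790.00 = £808.46.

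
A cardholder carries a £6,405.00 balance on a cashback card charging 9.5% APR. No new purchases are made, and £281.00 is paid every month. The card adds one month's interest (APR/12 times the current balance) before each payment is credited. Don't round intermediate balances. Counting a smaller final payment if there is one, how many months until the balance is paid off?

Monthly rate r = 9.5%/12 = 0.791667% = 0.00791667.
Recurrence: B ← B·(1+r) − £281.00.
Month 1: interest £50.71; balance after payment £6,174.71.
Month 2: interest £48.88; balance after payment £5,942.59.
Closed form: n = −ln(1 − rB₀/P)/ln(1+r) = −ln(0.81955)/ln(1.00792) ≈ 25.236, so the balance reaches zero during payment 26.

26 months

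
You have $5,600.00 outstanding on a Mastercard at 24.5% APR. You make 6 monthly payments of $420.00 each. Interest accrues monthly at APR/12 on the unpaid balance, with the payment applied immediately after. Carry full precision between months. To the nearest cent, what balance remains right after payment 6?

Monthly rate r = 24.5%/12 = 2.04167% = 0.0204167.
Each month: B ← B·(1+r) − $420.00.
Month 1: interest $114.33; balance after payment $5,294.33.
Month 2: interest $108.09; balance after payment $4,982.43.
Month 3: interest $101.72; balance after payment $4,664.15.
Month 4: interest $95.23; balance after payment $4,339.38.
Month 5: interest $88.60; balance after payment $4,007.97.
Month 6: interest $81.83; balance after payment $3,669.80.

$3,669.80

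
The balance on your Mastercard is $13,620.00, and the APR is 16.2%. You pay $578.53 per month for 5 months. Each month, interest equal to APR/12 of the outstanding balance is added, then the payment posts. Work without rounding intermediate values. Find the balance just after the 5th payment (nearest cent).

Monthly rate r = 16.2%/12 = 1.35% = 0.0135.
Each month: B ← B·(1+r) − $578.53.
Month 1: interest $183.87; balance after payment $13,225.34.
Month 2: interest $178.54; balance after payment $12,825.35.
Month 3: interest $173.14; balance after payment $12,419.96.
Month 4: interest $167.67; balance after payment $12,009.10.
Month 5: interest $162.12; balance after payment $11,592.70.

$11,592.70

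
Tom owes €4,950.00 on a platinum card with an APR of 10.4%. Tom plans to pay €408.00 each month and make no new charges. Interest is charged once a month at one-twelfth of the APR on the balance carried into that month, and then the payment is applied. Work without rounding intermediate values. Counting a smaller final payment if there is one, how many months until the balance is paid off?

Monthly rate r = 10.4%/12 = 0.866667% = 0.00866667.
Recurrence: B ← B·(1+r) − €408.00.
Month 1: interest €42.90; balance after payment €4,584.90.
Month 2: interest €39.74; balance after payment €4,216.64.
Closed form: n = −ln(1 − rB₀/P)/ln(1+r) = −ln(0.89485)/ln(1.00867) ≈ 12.874, so the balance reaches zero during payment 13.

13 months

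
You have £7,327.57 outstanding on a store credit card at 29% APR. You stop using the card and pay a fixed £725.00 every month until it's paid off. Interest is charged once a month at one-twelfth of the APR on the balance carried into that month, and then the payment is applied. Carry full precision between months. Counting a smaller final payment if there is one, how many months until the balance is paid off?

12 months

Monthly rate r = 29%/12 = 2.41667% = 0.0241667.
Recurrence: B ← B·(1+r) − £725.00.
Month 1: interest £177.08; balance after payment £6,779.65.
Month 2: interest £163.84; balance after payment £6,218.49.
Closed form: n = −ln(1 − rB₀/P)/ln(1+r) = −ln(0.75575)/ln(1.02417) ≈ 11.728, so the balance reaches zero during payment 12.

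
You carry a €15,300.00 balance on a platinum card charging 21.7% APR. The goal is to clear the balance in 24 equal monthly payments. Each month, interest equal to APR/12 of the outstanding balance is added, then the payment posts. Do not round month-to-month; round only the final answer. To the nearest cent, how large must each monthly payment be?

€791.47

Monthly rate r = 21.7%/12 = 1.80833% = 0.0180833.
Level-payment amortization: P = B₀·r / (1 − (1+r)^(−n)) = 15300.00·0.0180833 / (1 − 1.01808^(−24)).
Denominator 1 − (1+r)^(−24) = 0.349570647.
P = 276.675 / 0.349570647 ≈ 791.47.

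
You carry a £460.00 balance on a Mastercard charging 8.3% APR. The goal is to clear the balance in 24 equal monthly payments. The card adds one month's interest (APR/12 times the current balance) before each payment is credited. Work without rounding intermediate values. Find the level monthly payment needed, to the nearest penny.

Monthly rate r = 8.3%/12 = 0.691667% = 0.00691667.
Level-payment amortization: P = B₀·r / (1 − (1+r)^(−n)) = 460.00·0.00691667 / (1 − 1.00692^(−24)).
Denominator 1 − (1+r)^(−24) = 0.152469583.
P = 3.18167 / 0.152469583 ≈ 20.87.

£20.87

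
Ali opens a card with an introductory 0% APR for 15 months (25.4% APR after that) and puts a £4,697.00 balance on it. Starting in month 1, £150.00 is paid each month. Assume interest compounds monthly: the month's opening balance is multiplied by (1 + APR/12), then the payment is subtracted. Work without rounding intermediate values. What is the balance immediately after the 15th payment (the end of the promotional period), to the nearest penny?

£2,447.00

Promo months 1–15 at r₀ = 0%/12 = 0; months 16+ at r₁ = 25.4%/12 = 0.0211667.
After month 15 (no interest yet): B = £4,697.00 − 15·£150.00 = £2,447.00.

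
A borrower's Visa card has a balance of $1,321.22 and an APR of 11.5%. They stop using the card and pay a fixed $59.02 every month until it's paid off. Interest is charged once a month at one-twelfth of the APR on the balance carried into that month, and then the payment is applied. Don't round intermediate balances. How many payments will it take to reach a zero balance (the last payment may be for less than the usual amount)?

Monthly rate r = 11.5%/12 = 0.958333% = 0.00958333.
Recurrence: B ← B·(1+r) − $59.02.
Month 1: interest $12.66; balance after payment $1,274.86.
Month 2: interest $12.22; balance after payment $1,228.06.
Closed form: n = −ln(1 − rB₀/P)/ln(1+r) = −ln(0.78547)/ln(1.00958) ≈ 25.318, so the balance reaches zero during payment 26.

26 payments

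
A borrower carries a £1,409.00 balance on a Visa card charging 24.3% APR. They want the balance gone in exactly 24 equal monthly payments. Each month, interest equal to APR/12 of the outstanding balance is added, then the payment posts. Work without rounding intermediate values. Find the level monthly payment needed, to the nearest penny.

Monthly rate r = 24.3%/12 = 2.025% = 0.02025.
Level-payment amortization: P = B₀·r / (1 − (1+r)^(−n)) = 1409.00·0.02025 / (1 − 1.02025^(−24)).
Denominator 1 − (1+r)^(−24) = 0.381924516.
P = 28.5323 / 0.381924516 ≈ 74.71.

£74.71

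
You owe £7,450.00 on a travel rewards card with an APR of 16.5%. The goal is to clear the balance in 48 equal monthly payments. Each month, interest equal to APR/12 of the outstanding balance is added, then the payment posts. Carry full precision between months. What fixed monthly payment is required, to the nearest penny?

Monthly rate r = 16.5%/12 = 1.375% = 0.01375.
Level-payment amortization: P = B₀·r / (1 − (1+r)^(−n)) = 7450.00·0.01375 / (1 − 1.01375^(−48)).
Denominator 1 − (1+r)^(−48) = 0.480819499.
P = 102.438 / 0.480819499 ≈ 213.05.

£213.05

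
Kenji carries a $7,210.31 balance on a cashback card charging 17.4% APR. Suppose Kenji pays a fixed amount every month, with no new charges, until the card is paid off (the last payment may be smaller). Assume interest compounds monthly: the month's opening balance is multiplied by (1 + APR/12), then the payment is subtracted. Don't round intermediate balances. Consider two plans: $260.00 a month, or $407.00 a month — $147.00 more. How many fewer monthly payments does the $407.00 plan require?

Monthly rate r = 17.4%/12 = 1.45% = 0.0145.
At $260.00/mo: n = ⌈−ln(1 − rB₀/P)/ln(1+r)⌉ = 36 payments (last $189.98); total interest = total paid − $7,210.31 = $2,079.67.
At $407.00/mo: 21 payments (last $254.51); total interest $1,184.20.
Payments saved = 36 − 21 = 15.

15 fewer payments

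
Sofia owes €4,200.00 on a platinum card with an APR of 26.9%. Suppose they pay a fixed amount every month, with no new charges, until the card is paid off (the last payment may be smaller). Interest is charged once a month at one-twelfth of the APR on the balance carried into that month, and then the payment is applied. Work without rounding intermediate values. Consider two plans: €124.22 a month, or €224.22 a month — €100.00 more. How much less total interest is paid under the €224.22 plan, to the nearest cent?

Monthly rate r = 26.9%/12 = 2.24167% = 0.0224167.
At €124.22/mo: n = ⌈−ln(1 − rB₀/P)/ln(1+r)⌉ = 64 payments (last €122.58); total interest = total paid − €4,200.00 = €3,748.44.
At €224.22/mo: 25 payments (last €127.00); total interest €1,308.28.
Interest saved = €3,748.44 − €1,308.28 = €2,440.16.

€2,440.16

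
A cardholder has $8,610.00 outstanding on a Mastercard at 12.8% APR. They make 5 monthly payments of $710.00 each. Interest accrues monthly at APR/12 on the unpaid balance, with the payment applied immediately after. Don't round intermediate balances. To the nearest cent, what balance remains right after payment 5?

$5,452.56

Monthly rate r = 12.8%/12 = 1.06667% = 0.0106667.
Each month: B ← B·(1+r) − $710.00.
Month 1: interest $91.84; balance after payment $7,991.84.
Month 2: interest $85.25; balance after payment $7,367.09.
Month 3: interest $78.58; balance after payment $6,735.67.
Month 4: interest $71.85; balance after payment $6,097.52.
Month 5: interest $65.04; balance after payment $5,452.56.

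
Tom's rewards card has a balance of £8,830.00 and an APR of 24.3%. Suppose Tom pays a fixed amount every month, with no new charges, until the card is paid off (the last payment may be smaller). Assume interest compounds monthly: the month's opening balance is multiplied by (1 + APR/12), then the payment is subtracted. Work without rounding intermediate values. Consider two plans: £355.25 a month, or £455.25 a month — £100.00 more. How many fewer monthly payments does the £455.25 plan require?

Monthly rate r = 24.3%/12 = 2.025% = 0.02025.
At £355.25/mo: n = ⌈−ln(1 − rB₀/P)/ln(1+r)⌉ = 35 payments (last £322.89); total interest = total paid − £8,830.00 = £3,571.39.
At £455.25/mo: 25 payments (last £402.39); total interest £2,498.39.
Payments saved = 35 − 25 = 10.

10 fewer payments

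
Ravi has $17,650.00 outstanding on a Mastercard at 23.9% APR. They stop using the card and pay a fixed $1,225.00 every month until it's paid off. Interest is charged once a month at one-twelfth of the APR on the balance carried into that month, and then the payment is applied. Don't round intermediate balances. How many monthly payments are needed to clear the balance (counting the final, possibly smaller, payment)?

Monthly rate r = 23.9%/12 = 1.99167% = 0.0199167.
Recurrence: B ← B·(1+r) − $1,225.00.
Month 1: interest $351.53; balance after payment $16,776.53.
Month 2: interest $334.13; balance after payment $15,885.66.
Closed form: n = −ln(1 − rB₀/P)/ln(1+r) = −ln(0.71304)/ln(1.01992) ≈ 17.150, so the balance reaches zero during payment 18.

18 payments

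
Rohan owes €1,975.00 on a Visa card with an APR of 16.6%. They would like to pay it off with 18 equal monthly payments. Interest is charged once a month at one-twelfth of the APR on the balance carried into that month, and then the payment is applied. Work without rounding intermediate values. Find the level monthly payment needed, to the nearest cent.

Monthly rate r = 16.6%/12 = 1.38333% = 0.0138333.
Level-payment amortization: P = B₀·r / (1 − (1+r)^(−n)) = 1975.00·0.0138333 / (1 − 1.01383^(−18)).
Denominator 1 − (1+r)^(−18) = 0.219088514.
P = 27.3208 / 0.219088514 ≈ 124.70.

€124.70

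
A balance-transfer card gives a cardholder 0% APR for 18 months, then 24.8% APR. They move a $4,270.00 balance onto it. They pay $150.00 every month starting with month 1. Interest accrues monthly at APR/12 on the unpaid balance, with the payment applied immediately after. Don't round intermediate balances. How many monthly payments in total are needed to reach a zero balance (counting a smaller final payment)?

Promo months 1–18 at r₀ = 0%/12 = 0; months 19+ at r₁ = 24.8%/12 = 0.0206667.
After month 18 (no interest yet): B = $4,270.00 − 18·$150.00 = $1,570.00.
Then at r₁ with $150.00/mo: n₂ = −ln(1 − r₁·B/P)/ln(1+r₁) ≈ 11.92 → 12 more payments.

30 payments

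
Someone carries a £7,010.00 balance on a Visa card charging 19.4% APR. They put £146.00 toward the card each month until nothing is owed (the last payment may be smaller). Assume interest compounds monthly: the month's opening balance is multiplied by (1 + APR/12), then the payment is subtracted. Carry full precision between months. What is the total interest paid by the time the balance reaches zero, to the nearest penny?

Monthly rate r = 19.4%/12 = 1.61667% = 0.0161667.
Payoff takes n = ⌈−ln(1 − rB₀/P)/ln(1+r)⌉ = ⌈93.351⌉ = 94 payments; the last is £51.45.
Total paid = 93·£146.00 + £51.45 = £13,629.45.
Total interest = total paid − principal = £13,629.45 − £7,010.00 = £6,619.45.

£6,619.45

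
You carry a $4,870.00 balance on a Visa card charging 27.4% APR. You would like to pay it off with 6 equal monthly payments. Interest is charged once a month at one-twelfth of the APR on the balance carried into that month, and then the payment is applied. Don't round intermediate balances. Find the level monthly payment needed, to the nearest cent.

$877.75

Monthly rate r = 27.4%/12 = 2.28333% = 0.0228333.
Level-payment amortization: P = B₀·r / (1 − (1+r)^(−n)) = 4870.00·0.0228333 / (1 − 1.02283^(−6)).
Denominator 1 − (1+r)^(−6) = 0.126685316.
P = 111.198 / 0.126685316 ≈ 877.75.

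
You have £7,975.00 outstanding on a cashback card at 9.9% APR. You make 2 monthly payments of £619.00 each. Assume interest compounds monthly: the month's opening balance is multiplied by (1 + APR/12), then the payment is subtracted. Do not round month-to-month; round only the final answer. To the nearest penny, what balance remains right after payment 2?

£6,864.02

Monthly rate r = 9.9%/12 = 0.825% = 0.00825.
Each month: B ← B·(1+r) − £619.00.
Month 1: interest £65.79; balance after payment £7,421.79.
Month 2: interest £61.23; balance after payment £6,864.02.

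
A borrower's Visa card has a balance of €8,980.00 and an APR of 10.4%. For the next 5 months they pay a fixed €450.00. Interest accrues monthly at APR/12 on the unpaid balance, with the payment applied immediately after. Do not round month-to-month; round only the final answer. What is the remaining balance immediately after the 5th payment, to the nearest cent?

€7,086.60

Monthly rate r = 10.4%/12 = 0.866667% = 0.00866667.
Each month: B ← B·(1+r) − €450.00.
Month 1: interest €77.83; balance after payment €8,607.83.
Month 2: interest €74.60; balance after payment €8,232.43.
Month 3: interest €71.35; balance after payment €7,853.78.
Month 4: interest €68.07; balance after payment €7,471.84.
Month 5: interest €64.76; balance after payment €7,086.60.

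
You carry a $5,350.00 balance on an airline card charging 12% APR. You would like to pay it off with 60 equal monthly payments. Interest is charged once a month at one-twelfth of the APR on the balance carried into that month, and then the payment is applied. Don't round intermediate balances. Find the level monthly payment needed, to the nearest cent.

Monthly rate r = 12%/12 = 1% = 0.01.
Level-payment amortization: P = B₀·r / (1 − (1+r)^(−n)) = 5350.00·0.01 / (1 − 1.01^(−60)).
Denominator 1 − (1+r)^(−60) = 0.449550384.
P = 53.5 / 0.449550384 ≈ 119.01.

$119.01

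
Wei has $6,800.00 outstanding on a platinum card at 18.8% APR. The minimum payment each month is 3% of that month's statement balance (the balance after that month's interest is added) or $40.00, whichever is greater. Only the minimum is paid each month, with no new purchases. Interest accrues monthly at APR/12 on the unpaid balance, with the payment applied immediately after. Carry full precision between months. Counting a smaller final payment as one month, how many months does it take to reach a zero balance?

157 months

Monthly rate r = 18.8%/12 = 1.56667% = 0.0156667.
While 3% of the post-interest balance exceeds $40.00, each month B ← (B·(1+r))·(1 − 0.03), i.e. B shrinks by the factor (1+r)·0.97 = 0.9852.
This holds for months 1–111. Entering month 112 the balance is $1,298.84; 3% of the post-interest balance is now below $40.00, so the flat $40.00 minimum applies from here.
From month 112 a fixed $40.00 at rate r clears $1,298.84 in 46 more payments. Total: 111 + 46 = 157 months.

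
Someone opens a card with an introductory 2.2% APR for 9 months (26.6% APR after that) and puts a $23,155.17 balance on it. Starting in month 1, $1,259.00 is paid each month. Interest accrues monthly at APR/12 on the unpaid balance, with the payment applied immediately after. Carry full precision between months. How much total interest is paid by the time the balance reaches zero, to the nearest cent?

$1,966.86

Promo months 1–9 at r₀ = 2.2%/12 = 0.00183333; months 10+ at r₁ = 26.6%/12 = 0.0221667.
After month 9: iterate B ← B·(1+r₀) − $1,259.00 for 9 months → $12,125.59.
Then at r₁ with $1,259.00/mo: n₂ = −ln(1 − r₁·B/P)/ln(1+r₁) ≈ 10.95 → 11 more payments.
Total paid = 19·$1,259.00 + $1,201.03 = $25,122.03; interest = $25,122.03 − $23,155.17 = $1,966.86.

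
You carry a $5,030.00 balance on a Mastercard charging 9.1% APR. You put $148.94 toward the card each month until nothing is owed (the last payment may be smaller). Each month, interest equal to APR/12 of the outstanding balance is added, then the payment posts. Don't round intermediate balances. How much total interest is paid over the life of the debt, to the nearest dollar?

$803

Monthly rate r = 9.1%/12 = 0.758333% = 0.00758333.
Payoff takes n = ⌈−ln(1 − rB₀/P)/ln(1+r)⌉ = ⌈39.162⌉ = 40 payments; the last is $24.13.
Total paid = 39·$148.94 + $24.13 = $5,832.79.
Total interest = total paid − principal = $5,832.79 − $5,030.00 = $802.79.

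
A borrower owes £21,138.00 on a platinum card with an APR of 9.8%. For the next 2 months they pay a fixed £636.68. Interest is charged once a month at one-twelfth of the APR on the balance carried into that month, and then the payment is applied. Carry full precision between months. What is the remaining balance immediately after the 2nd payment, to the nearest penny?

Monthly rate r = 9.8%/12 = 0.816667% = 0.00816667.
Each month: B ← B·(1+r) − £636.68.
Month 1: interest £172.63; balance after payment £20,673.95.
Month 2: interest £168.84; balance after payment £20,206.10.

£20,206.10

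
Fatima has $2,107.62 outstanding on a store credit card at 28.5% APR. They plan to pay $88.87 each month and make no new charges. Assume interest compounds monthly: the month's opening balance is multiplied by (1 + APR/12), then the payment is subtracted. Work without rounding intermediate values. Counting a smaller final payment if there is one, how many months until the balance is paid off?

Monthly rate r = 28.5%/12 = 2.375% = 0.02375.
Recurrence: B ← B·(1+r) − $88.87.
Month 1: interest $50.06; balance after payment $2,068.81.
Month 2: interest $49.13; balance after payment $2,029.07.
Closed form: n = −ln(1 − rB₀/P)/ln(1+r) = −ln(0.43675)/ln(1.02375) ≈ 35.292, so the balance reaches zero during payment 36.

36 months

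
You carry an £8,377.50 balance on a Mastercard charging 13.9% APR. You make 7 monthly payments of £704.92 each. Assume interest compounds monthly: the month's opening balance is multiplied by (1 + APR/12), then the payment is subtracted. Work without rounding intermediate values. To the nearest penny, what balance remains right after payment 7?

Monthly rate r = 13.9%/12 = 1.15833% = 0.0115833.
Each month: B ← B·(1+r) − £704.92.
Month 1: interest £97.04; balance after payment £7,769.62.
Month 2: interest £90.00; balance after payment £7,154.70.
Month 3: interest £82.88; balance after payment £6,532.65.
Month 4: interest £75.67; balance after payment £5,903.40.
Month 5: interest £68.38; balance after payment £5,266.86.
Month 6: interest £61.01; balance after payment £4,622.95.
Month 7: interest £53.55; balance after payment £3,971.58.

£3,971.58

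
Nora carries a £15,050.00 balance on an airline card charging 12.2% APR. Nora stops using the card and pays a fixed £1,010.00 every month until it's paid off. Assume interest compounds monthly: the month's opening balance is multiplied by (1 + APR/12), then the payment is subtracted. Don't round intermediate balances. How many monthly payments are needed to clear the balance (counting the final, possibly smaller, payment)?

17 months

Monthly rate r = 12.2%/12 = 1.01667% = 0.0101667.
Recurrence: B ← B·(1+r) − £1,010.00.
Month 1: interest £153.01; balance after payment £14,193.01.
Month 2: interest £144.30; balance after payment £13,327.30.
Closed form: n = −ln(1 − rB₀/P)/ln(1+r) = −ln(0.84851)/ln(1.01017) ≈ 16.240, so the balance reaches zero during payment 17.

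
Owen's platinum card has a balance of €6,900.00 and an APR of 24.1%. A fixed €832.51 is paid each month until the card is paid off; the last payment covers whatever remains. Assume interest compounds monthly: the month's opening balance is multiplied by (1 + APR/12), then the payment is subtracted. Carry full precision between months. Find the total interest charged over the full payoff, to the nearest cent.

€723.81

Monthly rate r = 24.1%/12 = 2.00833% = 0.0200833.
Payoff takes n = ⌈−ln(1 − rB₀/P)/ln(1+r)⌉ = ⌈9.156⌉ = 10 payments; the last is €131.22.
Total paid = 9·€832.51 + €131.22 = €7,623.81.
Total interest = total paid − principal = €7,623.81 − €6,900.00 = €723.81.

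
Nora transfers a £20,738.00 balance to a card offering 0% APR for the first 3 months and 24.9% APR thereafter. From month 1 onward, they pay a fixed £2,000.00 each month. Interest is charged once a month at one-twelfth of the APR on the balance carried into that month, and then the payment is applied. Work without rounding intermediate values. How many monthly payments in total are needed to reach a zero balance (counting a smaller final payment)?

Promo months 1–3 at r₀ = 0%/12 = 0; months 4+ at r₁ = 24.9%/12 = 0.02075.
After month 3 (no interest yet): B = £20,738.00 − 3·£2,000.00 = £14,738.00.
Then at r₁ with £2,000.00/mo: n₂ = −ln(1 − r₁·B/P)/ln(1+r₁) ≈ 8.08 → 9 more payments.

12 months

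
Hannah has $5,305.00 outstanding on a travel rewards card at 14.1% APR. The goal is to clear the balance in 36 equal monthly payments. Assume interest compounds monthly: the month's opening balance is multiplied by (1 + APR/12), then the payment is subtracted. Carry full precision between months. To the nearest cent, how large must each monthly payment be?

Monthly rate r = 14.1%/12 = 1.175% = 0.01175.
Level-payment amortization: P = B₀·r / (1 − (1+r)^(−n)) = 5305.00·0.01175 / (1 − 1.01175^(−36)).
Denominator 1 − (1+r)^(−36) = 0.343304062.
P = 62.3338 / 0.343304062 ≈ 181.57.

$181.57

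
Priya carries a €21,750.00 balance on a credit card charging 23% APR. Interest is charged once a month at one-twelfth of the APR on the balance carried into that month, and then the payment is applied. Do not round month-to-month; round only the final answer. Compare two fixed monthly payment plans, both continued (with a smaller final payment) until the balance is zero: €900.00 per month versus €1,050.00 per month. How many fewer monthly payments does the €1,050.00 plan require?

Monthly rate r = 23%/12 = 1.91667% = 0.0191667.
At €900.00/mo: n = ⌈−ln(1 − rB₀/P)/ln(1+r)⌉ = 33 payments (last €693.15); total interest = total paid − €21,750.00 = €7,743.15.
At €1,050.00/mo: 27 payments (last €680.32); total interest €6,230.32.
Payments saved = 33 − 27 = 6.

6 fewer payments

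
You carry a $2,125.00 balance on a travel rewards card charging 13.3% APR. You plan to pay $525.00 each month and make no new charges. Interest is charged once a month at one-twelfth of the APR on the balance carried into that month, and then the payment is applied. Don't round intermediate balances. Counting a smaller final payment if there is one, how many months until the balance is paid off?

5 months

Monthly rate r = 13.3%/12 = 1.10833% = 0.0110833.
Recurrence: B ← B·(1+r) − $525.00.
Month 1: interest $23.55; balance after payment $1,623.55.
Month 2: interest $17.99; balance after payment $1,116.55.
Month 3: interest $12.38; balance after payment $603.92.
Month 4: interest $6.69; balance after payment $85.61.
Month 5: interest $0.95; balance after payment $0.00.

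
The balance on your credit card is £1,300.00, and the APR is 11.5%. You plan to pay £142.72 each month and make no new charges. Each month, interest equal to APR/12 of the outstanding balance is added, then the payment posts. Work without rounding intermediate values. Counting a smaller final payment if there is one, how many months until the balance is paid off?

10 payments

Monthly rate r = 11.5%/12 = 0.958333% = 0.00958333.
Recurrence: B ← B·(1+r) − £142.72.
Month 1: interest £12.46; balance after payment £1,169.74.
Month 2: interest £11.21; balance after payment £1,038.23.
Closed form: n = −ln(1 − rB₀/P)/ln(1+r) = −ln(0.91271)/ln(1.00958) ≈ 9.577, so the balance reaches zero during payment 10.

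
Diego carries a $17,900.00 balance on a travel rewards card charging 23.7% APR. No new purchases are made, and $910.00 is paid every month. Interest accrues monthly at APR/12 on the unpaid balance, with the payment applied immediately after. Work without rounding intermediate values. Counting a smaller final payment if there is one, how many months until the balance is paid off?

26 months

Monthly rate r = 23.7%/12 = 1.975% = 0.01975.
Recurrence: B ← B·(1+r) − $910.00.
Month 1: interest $353.52; balance after payment $17,343.53.
Month 2: interest $342.53; balance after payment $16,776.06.
Closed form: n = −ln(1 − rB₀/P)/ln(1+r) = −ln(0.61151)/ln(1.01975) ≈ 25.148, so the balance reaches zero during payment 26.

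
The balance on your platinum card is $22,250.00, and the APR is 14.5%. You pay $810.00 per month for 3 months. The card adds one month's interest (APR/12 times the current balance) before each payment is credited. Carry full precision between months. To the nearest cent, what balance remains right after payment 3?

$20,606.87

Monthly rate r = 14.5%/12 = 1.20833% = 0.0120833.
Each month: B ← B·(1+r) − $810.00.
Month 1: interest $268.85; balance after payment $21,708.85.
Month 2: interest $262.32; balance after payment $21,161.17.
Month 3: interest $255.70; balance after payment $20,606.87.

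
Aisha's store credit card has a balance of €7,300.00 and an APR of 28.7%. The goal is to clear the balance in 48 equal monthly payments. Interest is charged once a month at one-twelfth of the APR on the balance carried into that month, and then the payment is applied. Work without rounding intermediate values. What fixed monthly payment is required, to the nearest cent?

Monthly rate r = 28.7%/12 = 2.39167% = 0.0239167.
Level-payment amortization: P = B₀·r / (1 − (1+r)^(−n)) = 7300.00·0.0239167 / (1 − 1.02392^(−48)).
Denominator 1 − (1+r)^(−48) = 0.678412905.
P = 174.592 / 0.678412905 ≈ 257.35.

€257.35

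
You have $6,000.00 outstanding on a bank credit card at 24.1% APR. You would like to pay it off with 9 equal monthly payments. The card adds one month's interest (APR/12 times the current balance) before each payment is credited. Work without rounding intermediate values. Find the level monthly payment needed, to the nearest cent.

$735.39

Monthly rate r = 24.1%/12 = 2.00833% = 0.0200833.
Level-payment amortization: P = B₀·r / (1 − (1+r)^(−n)) = 6000.00·0.0200833 / (1 − 1.02008^(−9)).
Denominator 1 − (1+r)^(−9) = 0.163859744.
P = 120.5 / 0.163859744 ≈ 735.39.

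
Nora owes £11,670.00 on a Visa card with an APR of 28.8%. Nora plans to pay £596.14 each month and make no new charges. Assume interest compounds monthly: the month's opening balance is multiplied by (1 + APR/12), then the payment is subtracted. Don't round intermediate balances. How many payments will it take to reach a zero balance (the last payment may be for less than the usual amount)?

Monthly rate r = 28.8%/12 = 2.4% = 0.024.
Recurrence: B ← B·(1+r) − £596.14.
Month 1: interest £280.08; balance after payment £11,353.94.
Month 2: interest £272.49; balance after payment £11,030.29.
Closed form: n = −ln(1 − rB₀/P)/ln(1+r) = −ln(0.53018)/ln(1.024) ≈ 26.755, so the balance reaches zero during payment 27.

27 months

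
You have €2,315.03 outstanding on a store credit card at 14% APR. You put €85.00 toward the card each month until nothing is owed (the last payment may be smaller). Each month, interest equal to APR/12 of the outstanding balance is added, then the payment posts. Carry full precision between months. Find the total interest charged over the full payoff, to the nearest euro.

Monthly rate r = 14%/12 = 1.16667% = 0.0116667.
Payoff takes n = ⌈−ln(1 − rB₀/P)/ln(1+r)⌉ = ⌈32.964⌉ = 33 payments; the last is €81.99.
Total paid = 32·€85.00 + €81.99 = €2,801.99.
Total interest = total paid − principal = €2,801.99 − €2,315.03 = €486.96.

€487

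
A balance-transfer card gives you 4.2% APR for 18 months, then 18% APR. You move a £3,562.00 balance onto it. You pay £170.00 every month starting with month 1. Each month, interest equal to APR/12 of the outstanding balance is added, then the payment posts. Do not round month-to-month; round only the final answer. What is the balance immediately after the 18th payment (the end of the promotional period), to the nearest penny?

Promo months 1–18 at r₀ = 4.2%/12 = 0.0035; months 19+ at r₁ = 18%/12 = 0.015.
After month 18: iterate B ← B·(1+r₀) − £170.00 for 18 months → £640.45.

£640.45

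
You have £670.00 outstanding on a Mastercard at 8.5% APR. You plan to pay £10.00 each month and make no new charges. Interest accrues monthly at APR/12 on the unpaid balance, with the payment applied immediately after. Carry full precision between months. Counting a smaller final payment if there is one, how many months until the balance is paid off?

92 payments

Monthly rate r = 8.5%/12 = 0.708333% = 0.00708333.
Recurrence: B ← B·(1+r) − £10.00.
Month 1: interest £4.75; balance after payment £664.75.
Month 2: interest £4.71; balance after payment £659.45.
Closed form: n = −ln(1 − rB₀/P)/ln(1+r) = −ln(0.52542)/ln(1.00708) ≈ 91.177, so the balance reaches zero during payment 92.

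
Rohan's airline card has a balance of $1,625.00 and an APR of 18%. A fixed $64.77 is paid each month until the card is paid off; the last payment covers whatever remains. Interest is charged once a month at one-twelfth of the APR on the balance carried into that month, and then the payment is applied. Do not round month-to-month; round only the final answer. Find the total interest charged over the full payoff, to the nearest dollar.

Monthly rate r = 18%/12 = 1.5% = 0.015.
Payoff takes n = ⌈−ln(1 − rB₀/P)/ln(1+r)⌉ = ⌈31.711⌉ = 32 payments; the last is $46.17.
Total paid = 31·$64.77 + $46.17 = $2,054.04.
Total interest = total paid − principal = $2,054.04 − $1,625.00 = $429.04.

$429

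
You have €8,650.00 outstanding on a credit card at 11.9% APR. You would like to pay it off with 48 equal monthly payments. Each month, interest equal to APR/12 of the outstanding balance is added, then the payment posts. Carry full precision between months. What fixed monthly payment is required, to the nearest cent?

€227.36

Monthly rate r = 11.9%/12 = 0.991667% = 0.00991667.
Level-payment amortization: P = B₀·r / (1 − (1+r)^(−n)) = 8650.00·0.00991667 / (1 − 1.00992^(−48)).
Denominator 1 − (1+r)^(−48) = 0.377278146.
P = 85.7792 / 0.377278146 ≈ 227.36.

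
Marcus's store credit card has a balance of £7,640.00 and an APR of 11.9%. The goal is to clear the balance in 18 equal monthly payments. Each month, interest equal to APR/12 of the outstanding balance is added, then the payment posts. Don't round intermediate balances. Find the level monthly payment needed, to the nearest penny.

Monthly rate r = 11.9%/12 = 0.991667% = 0.00991667.
Level-payment amortization: P = B₀·r / (1 − (1+r)^(−n)) = 7640.00·0.00991667 / (1 − 1.00992^(−18)).
Denominator 1 − (1+r)^(−18) = 0.162740102.
P = 75.7633 / 0.162740102 ≈ 465.55.

£465.55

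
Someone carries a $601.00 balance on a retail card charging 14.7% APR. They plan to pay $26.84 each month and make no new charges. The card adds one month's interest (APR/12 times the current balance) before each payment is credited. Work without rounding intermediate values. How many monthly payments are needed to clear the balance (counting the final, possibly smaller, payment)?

Monthly rate r = 14.7%/12 = 1.225% = 0.01225.
Recurrence: B ← B·(1+r) − $26.84.
Month 1: interest $7.36; balance after payment $581.52.
Month 2: interest $7.12; balance after payment $561.81.
Closed form: n = −ln(1 − rB₀/P)/ln(1+r) = −ln(0.7257)/ln(1.01225) ≈ 26.333, so the balance reaches zero during payment 27.

27 months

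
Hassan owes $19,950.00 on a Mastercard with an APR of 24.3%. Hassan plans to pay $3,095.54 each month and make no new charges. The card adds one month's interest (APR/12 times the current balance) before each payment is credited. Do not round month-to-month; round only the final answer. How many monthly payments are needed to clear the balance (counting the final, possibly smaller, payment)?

Monthly rate r = 24.3%/12 = 2.025% = 0.02025.
Recurrence: B ← B·(1+r) − $3,095.54.
Month 1: interest $403.99; balance after payment $17,258.45.
Month 2: interest $349.48; balance after payment $14,512.39.
Closed form: n = −ln(1 − rB₀/P)/ln(1+r) = −ln(0.86949)/ln(1.02025) ≈ 6.976, so the balance reaches zero during payment 7.

7 months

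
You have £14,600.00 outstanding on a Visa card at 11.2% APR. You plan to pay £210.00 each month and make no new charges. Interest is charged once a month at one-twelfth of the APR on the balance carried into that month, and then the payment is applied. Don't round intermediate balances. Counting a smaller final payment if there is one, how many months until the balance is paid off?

113 payments

Monthly rate r = 11.2%/12 = 0.933333% = 0.00933333.
Recurrence: B ← B·(1+r) − £210.00.
Month 1: interest £136.27; balance after payment £14,526.27.
Month 2: interest £135.58; balance after payment £14,451.85.
Closed form: n = −ln(1 − rB₀/P)/ln(1+r) = −ln(0.35111)/ln(1.00933) ≈ 112.664, so the balance reaches zero during payment 113.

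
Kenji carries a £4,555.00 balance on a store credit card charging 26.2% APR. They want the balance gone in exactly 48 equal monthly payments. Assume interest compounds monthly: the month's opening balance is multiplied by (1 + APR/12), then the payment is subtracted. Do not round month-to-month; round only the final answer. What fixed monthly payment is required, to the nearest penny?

Monthly rate r = 26.2%/12 = 2.18333% = 0.0218333.
Level-payment amortization: P = B₀·r / (1 − (1+r)^(−n)) = 4555.00·0.0218333 / (1 − 1.02183^(−48)).
Denominator 1 − (1+r)^(−48) = 0.64538521.
P = 99.4508 / 0.64538521 ≈ 154.10.

£154.10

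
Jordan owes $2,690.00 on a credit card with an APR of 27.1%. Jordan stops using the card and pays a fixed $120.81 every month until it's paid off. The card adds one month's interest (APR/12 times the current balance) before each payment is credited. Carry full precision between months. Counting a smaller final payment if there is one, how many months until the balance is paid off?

Monthly rate r = 27.1%/12 = 2.25833% = 0.0225833.
Recurrence: B ← B·(1+r) − $120.81.
Month 1: interest $60.75; balance after payment $2,629.94.
Month 2: interest $59.39; balance after payment $2,568.52.
Closed form: n = −ln(1 − rB₀/P)/ln(1+r) = −ln(0.49715)/ln(1.02258) ≈ 31.294, so the balance reaches zero during payment 32.

32 months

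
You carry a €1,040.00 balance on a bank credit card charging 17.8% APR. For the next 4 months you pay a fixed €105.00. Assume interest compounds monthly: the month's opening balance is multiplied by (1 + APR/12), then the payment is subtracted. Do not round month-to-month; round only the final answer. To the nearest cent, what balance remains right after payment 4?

Monthly rate r = 17.8%/12 = 1.48333% = 0.0148333.
Each month: B ← B·(1+r) − €105.00.
Month 1: interest €15.43; balance after payment €950.43.
Month 2: interest €14.10; balance after payment €859.52.
Month 3: interest €12.75; balance after payment €767.27.
Month 4: interest €11.38; balance after payment €673.66.

€673.66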